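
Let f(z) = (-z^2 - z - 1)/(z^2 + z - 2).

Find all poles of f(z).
The singularities of f are the zeros of the denominator. Factoring,
  z^2 + z - 2 = (z + 2)*(z - 1)
so the candidates are z = -2, z = 1.

Check the numerator P(z) = -z^2 - z - 1 at each one:
  P(-2) = -3 ≠ 0, so z = -2 is a (simple) pole.
  P(1) = -3 ≠ 0, so z = 1 is a (simple) pole.

Poles of f: {-2, 1}

Final answer: {-2, 1}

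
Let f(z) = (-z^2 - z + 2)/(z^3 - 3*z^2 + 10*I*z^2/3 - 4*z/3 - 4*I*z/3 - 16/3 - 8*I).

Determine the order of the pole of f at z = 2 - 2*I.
Factor the denominator:
  z^3 - 3*z^2 + 10*I*z^2/3 - 4*z/3 - 4*I*z/3 - 16/3 - 8*I = (z - 2 + 2*I)^2*(z + 1 - 2*I/3)

The numerator P(z) = -z^2 - z + 2 has P(2 - 2*I) = 10*I ≠ 0, so no factor of (z - 2 + 2*I) cancels.
Near z = 2 - 2*I we can therefore write f(z) = g(z)/(z - 2 + 2*I)^2 with g analytic at 2 - 2*I and g(2 - 2*I) ≠ 0 (g is the numerator divided by the remaining denominator factors).

Hence z = 2 - 2*I is a pole of order 2.

Final answer: 2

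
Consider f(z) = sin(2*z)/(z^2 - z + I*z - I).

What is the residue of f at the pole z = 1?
Write f(z) = P(z)/Q(z) with P(z) = sin(2*z) and Q(z) = z^2 - z + I*z - I.
The denominator factors as Q(z) = (z - 1)*(z + I), so z = 1 is a simple zero of Q and P is analytic there; z = 1 is therefore a simple pole and
  Res(f, z₀) = P(z₀)/Q'(z₀).

Q'(z) = 2*z - 1 + I, so Q'(1) = 1 + I.
P(1) = sin(2).

Res(f, 1) = (sin(2))/(1 + I) = (1/2 - I/2)*sin(2)

Final answer: (1/2 - I/2)*sin(2)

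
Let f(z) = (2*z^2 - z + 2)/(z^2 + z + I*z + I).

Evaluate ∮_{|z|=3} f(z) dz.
By the residue theorem, ∮_C f(z) dz = 2πi · (sum of the residues of f at the poles inside |z| = 3).

The denominator factors as (z + I)*(z + 1), so the singularities of f are simple poles at z = -I, z = -1.
  |-I|² = 1 < 9 = 3², so this pole is inside the contour.
  |-1|² = 1 < 9 = 3², so this pole is inside the contour.

With P(z) = 2*z^2 - z + 2 and Q(z) = z^2 + z + I*z + I, each pole is simple, so Res(f, z₀) = P(z₀)/Q'(z₀) with Q'(z) = 2*z + 1 + I.
  Res(f, -I) = P(-I)/Q'(-I) = (I)/(1 - I) = -1/2 + I/2
  Res(f, -1) = P(-1)/Q'(-1) = (5)/(-1 + I) = -5/2 - 5*I/2

Sum of residues inside C: -3 - 2*I
∮_C f(z) dz = 2πi · (-3 - 2*I) = pi*(4 - 6*I)

Final answer: pi*(4 - 6*I)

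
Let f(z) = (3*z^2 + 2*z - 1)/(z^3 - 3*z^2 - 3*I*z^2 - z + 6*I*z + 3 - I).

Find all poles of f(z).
The singularities of f are the zeros of the denominator. Factoring,
  z^3 - 3*z^2 - 3*I*z^2 - z + 6*I*z + 3 - I = (z - 2 - I)*(z - 1 - I)*(z - I)
so the candidates are z = 2 + I, z = 1 + I, z = I.

Check the numerator P(z) = 3*z^2 + 2*z - 1 at each one:
  P(2 + I) = 12 + 14*I ≠ 0, so z = 2 + I is a (simple) pole.
  P(1 + I) = 1 + 8*I ≠ 0, so z = 1 + I is a (simple) pole.
  P(I) = -4 + 2*I ≠ 0, so z = I is a (simple) pole.

Poles of f: {I, 1 + I, 2 + I}

Final answer: {I, 1 + I, 2 + I}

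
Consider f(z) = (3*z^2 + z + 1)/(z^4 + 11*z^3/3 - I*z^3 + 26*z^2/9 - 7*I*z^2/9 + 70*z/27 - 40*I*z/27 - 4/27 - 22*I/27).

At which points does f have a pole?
The singularities of f are the zeros of the denominator. Factoring,
  z^4 + 11*z^3/3 - I*z^3 + 26*z^2/9 - 7*I*z^2/9 + 70*z/27 - 40*I*z/27 - 4/27 - 22*I/27 = (z + 3 - I)*(z + 1/3 - 2*I/3)*(z + 1/3 + I)*(z - I/3)
so the candidates are z = -3 + I, z = -1/3 + 2*I/3, z = -1/3 - I, z = I/3.

Check the numerator P(z) = 3*z^2 + z + 1 at each one:
  P(-3 + I) = 22 - 17*I ≠ 0, so z = -3 + I is a (simple) pole.
  P(-1/3 + 2*I/3) = -1/3 - 2*I/3 ≠ 0, so z = -1/3 + 2*I/3 is a (simple) pole.
  P(-1/3 - I) = -2 + I ≠ 0, so z = -1/3 - I is a (simple) pole.
  P(I/3) = 2/3 + I/3 ≠ 0, so z = I/3 is a (simple) pole.

Poles of f: {-3 + I, -1/3 - I, -1/3 + 2*I/3, I/3}

Final answer: {-3 + I, -1/3 - I, -1/3 + 2*I/3, I/3}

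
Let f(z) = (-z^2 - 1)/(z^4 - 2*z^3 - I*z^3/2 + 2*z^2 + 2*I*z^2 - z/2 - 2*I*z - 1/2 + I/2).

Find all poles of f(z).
{I/2, 1 - I, 1}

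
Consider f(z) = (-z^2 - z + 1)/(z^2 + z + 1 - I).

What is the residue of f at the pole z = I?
Write f(z) = P(z)/Q(z) with P(z) = -z^2 - z + 1 and Q(z) = z^2 + z + 1 - I.
The denominator factors as Q(z) = (z + 1 + I)*(z - I), so z = I is a simple zero of Q and P is analytic there; z = I is therefore a simple pole and
  Res(f, z₀) = P(z₀)/Q'(z₀).

Q'(z) = 2*z + 1, so Q'(I) = 1 + 2*I.
P(I) = 2 - I.

Res(f, I) = (2 - I)/(1 + 2*I) = -I

Final answer: -I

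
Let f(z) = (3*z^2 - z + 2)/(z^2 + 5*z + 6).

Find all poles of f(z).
{-3, -2}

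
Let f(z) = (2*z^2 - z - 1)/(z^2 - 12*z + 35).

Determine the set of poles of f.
The singularities of f are the zeros of the denominator. Factoring,
  z^2 - 12*z + 35 = (z - 5)*(z - 7)
so the candidates are z = 5, z = 7.

Check the numerator P(z) = 2*z^2 - z - 1 at each one:
  P(5) = 44 ≠ 0, so z = 5 is a (simple) pole.
  P(7) = 90 ≠ 0, so z = 7 is a (simple) pole.

Poles of f: {5, 7}

Final answer: {5, 7}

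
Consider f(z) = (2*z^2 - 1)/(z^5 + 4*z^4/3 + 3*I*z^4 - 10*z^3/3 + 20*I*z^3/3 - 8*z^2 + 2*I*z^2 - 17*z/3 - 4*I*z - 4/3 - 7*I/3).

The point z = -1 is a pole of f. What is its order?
Factor the denominator:
  z^5 + 4*z^4/3 + 3*I*z^4 - 10*z^3/3 + 20*I*z^3/3 - 8*z^2 + 2*I*z^2 - 17*z/3 - 4*I*z - 4/3 - 7*I/3 = (z + 1)^3*(z - 1 + 2*I)*(z - 2/3 + I)

The numerator P(z) = 2*z^2 - 1 has P(-1) = 1 ≠ 0, so no factor of (z + 1) cancels.
Near z = -1 we can therefore write f(z) = g(z)/(z + 1)^3 with g analytic at -1 and g(-1) ≠ 0 (g is the numerator divided by the remaining denominator factors).

Hence z = -1 is a pole of order 3.

Final answer: 3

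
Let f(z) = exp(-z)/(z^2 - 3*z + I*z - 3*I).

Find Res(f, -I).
Write f(z) = P(z)/Q(z) with P(z) = exp(-z) and Q(z) = z^2 - 3*z + I*z - 3*I.
The denominator factors as Q(z) = (z + I)*(z - 3), so z = -I is a simple zero of Q and P is analytic there; z = -I is therefore a simple pole and
  Res(f, z₀) = P(z₀)/Q'(z₀).

Q'(z) = 2*z - 3 + I, so Q'(-I) = -3 - I.
P(-I) = exp(I).

Res(f, -I) = (exp(I))/(-3 - I) = (-3/10 + I/10)*exp(I)

Final answer: (-3/10 + I/10)*exp(I)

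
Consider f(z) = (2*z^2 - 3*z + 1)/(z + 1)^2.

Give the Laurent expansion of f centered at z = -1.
Put w = z - (-1), i.e. z = w - 1. The denominator is w^2, so it suffices to rewrite the numerator in powers of w.

P(z) = 2*z^2 - 3*z + 1
P(w - 1) = 6 - 7*w + 2*w^2

Dividing each term by w^2:
  f = 6/w^2 - 7/w + 2

Substituting back w = z + 1:
  f(z) = 6/(z + 1)^2 - 7/(z + 1) + 2

The series is finite because the numerator is a polynomial; the negative powers form the principal part, and the coefficient of 1/(z + 1) gives Res(f, -1) = -7.

Final answer: 6/(z + 1)^2 - 7/(z + 1) + 2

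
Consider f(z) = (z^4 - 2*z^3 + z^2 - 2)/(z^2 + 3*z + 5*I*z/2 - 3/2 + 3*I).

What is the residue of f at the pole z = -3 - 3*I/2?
Write f(z) = P(z)/Q(z) with P(z) = z^4 - 2*z^3 + z^2 - 2 and Q(z) = z^2 + 3*z + 5*I*z/2 - 3/2 + 3*I.
The denominator factors as Q(z) = (z + I)*(z + 3 + 3*I/2), so z = -3 - 3*I/2 is a simple zero of Q and P is analytic there; z = -3 - 3*I/2 is therefore a simple pole and
  Res(f, z₀) = P(z₀)/Q'(z₀).

Q'(z) = 2*z + 3 + 5*I/2, so Q'(-3 - 3*I/2) = -3 - I/2.
P(-3 - 3*I/2) = -275/16 + 819*I/4.

Res(f, -3 - 3*I/2) = (-275/16 + 819*I/4)/(-3 - I/2) = -813/148 - 19931*I/296

Final answer: -813/148 - 19931*I/296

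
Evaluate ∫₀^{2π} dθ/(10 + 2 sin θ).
sqrt(6)*pi/12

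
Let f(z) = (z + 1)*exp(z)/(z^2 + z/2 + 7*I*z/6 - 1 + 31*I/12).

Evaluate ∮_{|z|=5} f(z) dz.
By the residue theorem, ∮_C f(z) dz = 2πi · (sum of the residues of f at the poles inside |z| = 5).

The denominator factors as (z + 3/2 - I/3)*(z - 1 + 3*I/2), so the singularities of f are simple poles at z = -3/2 + I/3, z = 1 - 3*I/2.
  |-3/2 + I/3|² = 85/36 < 25 = 5², so this pole is inside the contour.
  |1 - 3*I/2|² = 13/4 < 25 = 5², so this pole is inside the contour.

With P(z) = (z + 1)*exp(z) and Q(z) = z^2 + z/2 + 7*I*z/6 - 1 + 31*I/12, each pole is simple, so Res(f, z₀) = P(z₀)/Q'(z₀) with Q'(z) = 2*z + 1/2 + 7*I/6.
  Res(f, -3/2 + I/3) = P(-3/2 + I/3)/Q'(-3/2 + I/3) = ((-1/2 + I/3)*exp(-3/2 + I/3))/(-5/2 + 11*I/6) = (67/346 + 3*I/346)*exp(-3/2 + I/3)
  Res(f, 1 - 3*I/2) = P(1 - 3*I/2)/Q'(1 - 3*I/2) = ((2 - 3*I/2)*exp(1 - 3*I/2))/(5/2 - 11*I/6) = (279/346 - 3*I/346)*exp(1 - 3*I/2)

Sum of residues inside C: (279/346 - 3*I/346)*exp(1 - 3*I/2) + (67/346 + 3*I/346)*exp(-3/2 + I/3)
∮_C f(z) dz = 2πi · ((279/346 - 3*I/346)*exp(1 - 3*I/2) + (67/346 + 3*I/346)*exp(-3/2 + I/3)) = pi*(-3/173 + 67*I/173)*exp(-3/2 + I/3) + pi*(3/173 + 279*I/173)*exp(1 - 3*I/2)

Final answer: pi*(-3/173 + 67*I/173)*exp(-3/2 + I/3) + pi*(3/173 + 279*I/173)*exp(1 - 3*I/2)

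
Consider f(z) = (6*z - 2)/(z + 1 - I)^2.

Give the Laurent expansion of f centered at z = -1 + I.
(-8 + 6*I)/(z + 1 - I)^2 + 6/(z + 1 - I)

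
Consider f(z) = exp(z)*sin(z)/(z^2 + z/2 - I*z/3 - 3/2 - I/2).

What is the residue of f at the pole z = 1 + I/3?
Write f(z) = P(z)/Q(z) with P(z) = exp(z)*sin(z) and Q(z) = z^2 + z/2 - I*z/3 - 3/2 - I/2.
The denominator factors as Q(z) = (z - 1 - I/3)*(z + 3/2), so z = 1 + I/3 is a simple zero of Q and P is analytic there; z = 1 + I/3 is therefore a simple pole and
  Res(f, z₀) = P(z₀)/Q'(z₀).

Q'(z) = 2*z + 1/2 - I/3, so Q'(1 + I/3) = 5/2 + I/3.
P(1 + I/3) = exp(1 + I/3)*sin(1 + I/3).

Res(f, 1 + I/3) = (exp(1 + I/3)*sin(1 + I/3))/(5/2 + I/3) = (90/229 - 12*I/229)*exp(1 + I/3)*sin(1 + I/3)

Final answer: (90/229 - 12*I/229)*exp(1 + I/3)*sin(1 + I/3)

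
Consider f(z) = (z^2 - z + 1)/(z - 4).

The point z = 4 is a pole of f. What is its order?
1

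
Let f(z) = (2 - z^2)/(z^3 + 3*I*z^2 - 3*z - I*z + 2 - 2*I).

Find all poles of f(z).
{-1 - I, -2*I, 1}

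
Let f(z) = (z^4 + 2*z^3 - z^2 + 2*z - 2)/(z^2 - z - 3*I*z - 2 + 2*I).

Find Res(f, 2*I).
Write f(z) = P(z)/Q(z) with P(z) = z^4 + 2*z^3 - z^2 + 2*z - 2 and Q(z) = z^2 - z - 3*I*z - 2 + 2*I.
The denominator factors as Q(z) = (z - 1 - I)*(z - 2*I), so z = 2*I is a simple zero of Q and P is analytic there; z = 2*I is therefore a simple pole and
  Res(f, z₀) = P(z₀)/Q'(z₀).

Q'(z) = 2*z - 1 - 3*I, so Q'(2*I) = -1 + I.
P(2*I) = 18 - 12*I.

Res(f, 2*I) = (18 - 12*I)/(-1 + I) = -15 - 3*I

Final answer: -15 - 3*I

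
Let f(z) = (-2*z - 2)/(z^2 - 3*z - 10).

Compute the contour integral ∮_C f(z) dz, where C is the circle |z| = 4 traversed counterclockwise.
-4*I*pi/7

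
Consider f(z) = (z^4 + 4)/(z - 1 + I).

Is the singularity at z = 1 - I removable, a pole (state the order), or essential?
The numerator vanishes at z = 1 - I ((1 - I)^4 = -4), so it is divisible by z - 1 + I:
  z^4 + 4 = (z - 1 + I)*(z^3 + z^2 - I*z^2 - 2*I*z - 2 - 2*I)
Hence for z ≠ 1 - I, f(z) = z^3 + z^2 - I*z^2 - 2*I*z - 2 - 2*I, a polynomial, and lim_{z→1 - I} f(z) = -8 - 8*I is finite.
So the singularity is removable.

Final answer: removable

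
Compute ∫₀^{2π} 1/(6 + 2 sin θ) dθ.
Call the integral J. The integrand is 2π-periodic and we integrate over a full period, so shifting θ does not change the value (θ → θ + π/2 turns sin θ into cos θ). Hence
  J = ∫₀^{2π} dθ/(6 + 2 cos θ).
Put z = e^{iθ}: then cos θ = (z + 1/z)/2, dθ = dz/(iz), and z runs once counterclockwise around |z| = 1:
  J = ∮_{|z|=1} 1/(6 + 2*(z + 1/z)/2) · dz/(iz) = (2/i) ∮_{|z|=1} dz/(2*z^2 + 12*z + 2).
The roots of 2*z^2 + 12*z + 2 are z = (-6 ± sqrt(6^2 - 2^2))/2, with sqrt(32) = 4*sqrt(2); their product is 1, so only z₊ = -3 + 2*sqrt(2) lies inside the unit circle (z₋ = -3 - 2*sqrt(2) lies outside).
z₊ is a simple zero of q(z) = 2*z^2 + 12*z + 2, so Res(1/q, z₊) = 1/q'(z₊) with q'(z) = 4*z + 12; and q'(z₊) = 2*(z₊ - z₋) = 8*sqrt(2).
Therefore J = (2/i) · 2πi · 1/(8*sqrt(2)) = 2*pi/(4*sqrt(2)) = sqrt(2)*pi/4

Final answer: sqrt(2)*pi/4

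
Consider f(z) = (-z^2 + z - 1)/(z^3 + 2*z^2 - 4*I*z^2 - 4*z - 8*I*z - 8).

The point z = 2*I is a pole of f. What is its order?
Factor the denominator:
  z^3 + 2*z^2 - 4*I*z^2 - 4*z - 8*I*z - 8 = (z - 2*I)^2*(z + 2)

The numerator P(z) = -z^2 + z - 1 has P(2*I) = 3 + 2*I ≠ 0, so no factor of (z - 2*I) cancels.
Near z = 2*I we can therefore write f(z) = g(z)/(z - 2*I)^2 with g analytic at 2*I and g(2*I) ≠ 0 (g is the numerator divided by the remaining denominator factors).

Hence z = 2*I is a pole of order 2.

Final answer: 2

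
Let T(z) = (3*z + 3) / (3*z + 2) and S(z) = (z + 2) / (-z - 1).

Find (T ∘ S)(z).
(T ∘ S)(z) = T(S(z)) = ((3)*S(z) + (3))/((3)*S(z) + (2)). Multiply numerator and denominator by -z - 1:
  numerator:   (3)*(z + 2) + (3)*(-z - 1) = 3
  denominator: (3)*(z + 2) + (2)*(-z - 1) = z + 4
(T ∘ S)(z) = 3/(z + 4)

Final answer: 3/(z + 4)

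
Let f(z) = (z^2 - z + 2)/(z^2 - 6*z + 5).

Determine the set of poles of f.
{1, 5}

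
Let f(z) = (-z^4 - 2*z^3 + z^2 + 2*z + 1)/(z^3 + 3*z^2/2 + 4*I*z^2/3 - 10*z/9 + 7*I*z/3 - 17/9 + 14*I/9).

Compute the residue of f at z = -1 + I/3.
Write f(z) = P(z)/Q(z) with P(z) = -z^4 - 2*z^3 + z^2 + 2*z + 1 and Q(z) = z^3 + 3*z^2/2 + 4*I*z^2/3 - 10*z/9 + 7*I*z/3 - 17/9 + 14*I/9.
The denominator factors as Q(z) = (z + 3/2 + 2*I/3)*(z - 1 + I)*(z + 1 - I/3), so z = -1 + I/3 is a simple zero of Q and P is analytic there; z = -1 + I/3 is therefore a simple pole and
  Res(f, z₀) = P(z₀)/Q'(z₀).

Q'(z) = 3*z^2 + 3*z + 8*I*z/3 - 10/9 + 7*I/3, so Q'(-1 + I/3) = -7/3 - 4*I/3.
P(-1 + I/3) = 71/81 - 20*I/27.

Res(f, -1 + I/3) = (71/81 - 20*I/27)/(-7/3 - 4*I/3) = -257/1755 + 704*I/1755

Final answer: -257/1755 + 704*I/1755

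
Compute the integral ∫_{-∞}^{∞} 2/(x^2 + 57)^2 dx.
sqrt(57)*pi/3249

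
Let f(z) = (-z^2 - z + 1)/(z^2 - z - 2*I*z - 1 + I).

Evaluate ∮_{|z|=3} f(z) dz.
By the residue theorem, ∮_C f(z) dz = 2πi · (sum of the residues of f at the poles inside |z| = 3).

The denominator factors as (z - 1 - I)*(z - I), so the singularities of f are simple poles at z = 1 + I, z = I.
  |1 + I|² = 2 < 9 = 3², so this pole is inside the contour.
  |I|² = 1 < 9 = 3², so this pole is inside the contour.

With P(z) = -z^2 - z + 1 and Q(z) = z^2 - z - 2*I*z - 1 + I, each pole is simple, so Res(f, z₀) = P(z₀)/Q'(z₀) with Q'(z) = 2*z - 1 - 2*I.
  Res(f, 1 + I) = P(1 + I)/Q'(1 + I) = (-3*I)/(1) = -3*I
  Res(f, I) = P(I)/Q'(I) = (2 - I)/(-1) = -2 + I

Sum of residues inside C: -2 - 2*I
∮_C f(z) dz = 2πi · (-2 - 2*I) = pi*(4 - 4*I)

Final answer: pi*(4 - 4*I)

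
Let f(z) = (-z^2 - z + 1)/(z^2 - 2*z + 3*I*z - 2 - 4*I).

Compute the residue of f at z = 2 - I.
Write f(z) = P(z)/Q(z) with P(z) = -z^2 - z + 1 and Q(z) = z^2 - 2*z + 3*I*z - 2 - 4*I.
The denominator factors as Q(z) = (z - 2 + I)*(z + 2*I), so z = 2 - I is a simple zero of Q and P is analytic there; z = 2 - I is therefore a simple pole and
  Res(f, z₀) = P(z₀)/Q'(z₀).

Q'(z) = 2*z - 2 + 3*I, so Q'(2 - I) = 2 + I.
P(2 - I) = -4 + 5*I.

Res(f, 2 - I) = (-4 + 5*I)/(2 + I) = -3/5 + 14*I/5

Final answer: -3/5 + 14*I/5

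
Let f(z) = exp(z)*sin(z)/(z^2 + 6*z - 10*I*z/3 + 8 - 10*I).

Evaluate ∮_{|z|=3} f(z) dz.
0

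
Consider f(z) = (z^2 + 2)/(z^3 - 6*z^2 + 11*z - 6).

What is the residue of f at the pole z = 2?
-6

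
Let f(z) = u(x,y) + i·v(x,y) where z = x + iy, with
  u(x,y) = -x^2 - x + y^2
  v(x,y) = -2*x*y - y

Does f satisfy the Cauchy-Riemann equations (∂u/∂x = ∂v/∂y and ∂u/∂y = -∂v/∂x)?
∂u/∂x = -2*x - 1
∂v/∂y = -2*x - 1
∂u/∂y = 2*y
∂v/∂x = -2*y
∂u/∂x = ∂v/∂y and ∂u/∂y = -∂v/∂x hold identically; f is analytic.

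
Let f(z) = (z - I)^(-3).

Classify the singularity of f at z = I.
Write f(z) = g(z)/(z - I)^3 with g(z) = 1.
g is entire and g(I) = 1 ≠ 0, so no factor of (z - I) cancels: the Laurent expansion of f about z = I starts at the power -3, i.e. lim_{z→z₀} (z - z₀)^3 f(z) = 1 is finite and nonzero.
So z = I is a pole of order 3.

Final answer: pole of order 3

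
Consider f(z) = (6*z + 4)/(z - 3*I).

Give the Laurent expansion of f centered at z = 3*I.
(4 + 18*I)/(z - 3*I) + 6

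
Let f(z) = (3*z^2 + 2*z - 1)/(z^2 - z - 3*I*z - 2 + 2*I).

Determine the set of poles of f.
{2*I, 1 + I}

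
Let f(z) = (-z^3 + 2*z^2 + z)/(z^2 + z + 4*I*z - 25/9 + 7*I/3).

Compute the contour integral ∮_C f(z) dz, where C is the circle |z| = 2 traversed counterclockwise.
By the residue theorem, ∮_C f(z) dz = 2πi · (sum of the residues of f at the poles inside |z| = 2).

The denominator factors as (z + 2/3 + I)*(z + 1/3 + 3*I), so the singularities of f are simple poles at z = -2/3 - I, z = -1/3 - 3*I.
  |-2/3 - I|² = 13/9 < 4 = 2², so this pole is inside the contour.
  |-1/3 - 3*I|² = 82/9 > 4 = 2², so this pole is outside the contour.

With P(z) = -z^3 + 2*z^2 + z and Q(z) = z^2 + z + 4*I*z - 25/9 + 7*I/3, each pole is simple, so Res(f, z₀) = P(z₀)/Q'(z₀) with Q'(z) = 2*z + 1 + 4*I.
  Res(f, -2/3 - I) = P(-2/3 - I)/Q'(-2/3 - I) = (-94/27 + 2*I)/(-1/3 + 2*I) = 418/333 + 170*I/111

∮_C f(z) dz = 2πi · (418/333 + 170*I/111) = pi*(-340/111 + 836*I/333)

Final answer: pi*(-340/111 + 836*I/333)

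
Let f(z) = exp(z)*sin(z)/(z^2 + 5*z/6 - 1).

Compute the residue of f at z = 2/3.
Write f(z) = P(z)/Q(z) with P(z) = exp(z)*sin(z) and Q(z) = z^2 + 5*z/6 - 1.
The denominator factors as Q(z) = (z - 2/3)*(z + 3/2), so z = 2/3 is a simple zero of Q and P is analytic there; z = 2/3 is therefore a simple pole and
  Res(f, z₀) = P(z₀)/Q'(z₀).

Q'(z) = 2*z + 5/6, so Q'(2/3) = 13/6.
P(2/3) = exp(2/3)*sin(2/3).

Res(f, 2/3) = (exp(2/3)*sin(2/3))/(13/6) = 6*exp(2/3)*sin(2/3)/13

Final answer: 6*exp(2/3)*sin(2/3)/13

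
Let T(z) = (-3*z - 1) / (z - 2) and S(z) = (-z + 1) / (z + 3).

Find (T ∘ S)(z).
(T ∘ S)(z) = T(S(z)) = ((-3)*S(z) + (-1))/((1)*S(z) + (-2)). Multiply numerator and denominator by z + 3:
  numerator:   (-3)*(-z + 1) + (-1)*(z + 3) = 2*z - 6
  denominator: (1)*(-z + 1) + (-2)*(z + 3) = -3*z - 5
(T ∘ S)(z) = (2*z - 6)/(-3*z - 5) = (-2*z + 6)/(3*z + 5)

Final answer: (-2*z + 6)/(3*z + 5)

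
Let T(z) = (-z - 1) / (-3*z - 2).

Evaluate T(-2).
1/4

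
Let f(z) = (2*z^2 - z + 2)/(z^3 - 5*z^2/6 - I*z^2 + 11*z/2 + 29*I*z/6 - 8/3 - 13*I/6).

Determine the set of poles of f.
{-2/3 + 3*I, 1/2, 1 - 2*I}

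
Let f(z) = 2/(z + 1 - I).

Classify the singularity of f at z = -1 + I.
Write f(z) = g(z)/(z + 1 - I) with g(z) = 2.
g is entire and g(-1 + I) = 2 ≠ 0, so no factor of (z + 1 - I) cancels: the Laurent expansion of f about z = -1 + I starts at the power -1, i.e. lim_{z→z₀} (z - z₀) f(z) = 2 is finite and nonzero.
So z = -1 + I is a pole of order 1.

Final answer: pole of order 1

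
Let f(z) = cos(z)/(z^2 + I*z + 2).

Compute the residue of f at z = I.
-I*cosh(1)/3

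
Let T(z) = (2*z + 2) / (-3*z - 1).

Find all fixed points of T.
{-1/2 - sqrt(15)*I/6, -1/2 + sqrt(15)*I/6}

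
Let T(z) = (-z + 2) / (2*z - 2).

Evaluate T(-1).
-3/4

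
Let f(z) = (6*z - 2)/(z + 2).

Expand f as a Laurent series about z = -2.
Put w = z - (-2), i.e. z = w - 2. The denominator is w, so it suffices to rewrite the numerator in powers of w.

P(z) = 6*z - 2
P(w - 2) = -14 + 6*w

Dividing each term by w:
  f = -14/w + 6

Substituting back w = z + 2:
  f(z) = -14/(z + 2) + 6

The series is finite because the numerator is a polynomial; the negative powers form the principal part, and the coefficient of 1/(z + 2) gives Res(f, -2) = -14.

Final answer: -14/(z + 2) + 6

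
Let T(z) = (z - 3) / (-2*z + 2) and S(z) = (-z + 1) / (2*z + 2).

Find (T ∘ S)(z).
(T ∘ S)(z) = T(S(z)) = ((1)*S(z) + (-3))/((-2)*S(z) + (2)). Multiply numerator and denominator by 2*z + 2:
  numerator:   (1)*(-z + 1) + (-3)*(2*z + 2) = -7*z - 5
  denominator: (-2)*(-z + 1) + (2)*(2*z + 2) = 6*z + 2
(T ∘ S)(z) = (-7*z - 5)/(6*z + 2)

Final answer: (-7*z - 5)/(6*z + 2)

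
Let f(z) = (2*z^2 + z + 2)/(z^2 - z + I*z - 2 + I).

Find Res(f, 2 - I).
39/10 - 17*I/10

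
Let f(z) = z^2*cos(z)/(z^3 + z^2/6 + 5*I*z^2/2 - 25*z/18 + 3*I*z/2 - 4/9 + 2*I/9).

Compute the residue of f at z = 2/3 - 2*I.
Write f(z) = P(z)/Q(z) with P(z) = z^2*cos(z) and Q(z) = z^3 + z^2/6 + 5*I*z^2/2 - 25*z/18 + 3*I*z/2 - 4/9 + 2*I/9.
The denominator factors as Q(z) = (z + 1/2 + I/2)*(z + 1/3)*(z - 2/3 + 2*I), so z = 2/3 - 2*I is a simple zero of Q and P is analytic there; z = 2/3 - 2*I is therefore a simple pole and
  Res(f, z₀) = P(z₀)/Q'(z₀).

Q'(z) = 3*z^2 + z/3 + 5*I*z - 25/18 + 3*I/2, so Q'(2/3 - 2*I) = -11/6 - 23*I/6.
P(2/3 - 2*I) = (-32/9 - 8*I/3)*cos(2/3 - 2*I).

Res(f, 2/3 - 2*I) = ((-32/9 - 8*I/3)*cos(2/3 - 2*I))/(-11/6 - 23*I/6) = (904/975 - 472*I/975)*cos(2/3 - 2*I)

Final answer: (904/975 - 472*I/975)*cos(2/3 - 2*I)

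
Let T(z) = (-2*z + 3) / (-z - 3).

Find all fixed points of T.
{-1/2 - sqrt(11)*I/2, -1/2 + sqrt(11)*I/2}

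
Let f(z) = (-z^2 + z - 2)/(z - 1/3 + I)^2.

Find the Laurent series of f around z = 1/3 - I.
Put w = z - (1/3 - I), i.e. z = w + 1/3 - I. The denominator is w^2, so it suffices to rewrite the numerator in powers of w.

P(z) = -z^2 + z - 2
P(w + 1/3 - I) = -7/9 - I/3 + (1/3 + 2*I)*w - w^2

Dividing each term by w^2:
  f = (-7/9 - I/3)/w^2 + (1/3 + 2*I)/w - 1

Substituting back w = z - 1/3 + I:
  f(z) = (-7/9 - I/3)/(z - 1/3 + I)^2 + (1/3 + 2*I)/(z - 1/3 + I) - 1

The series is finite because the numerator is a polynomial; the negative powers form the principal part, and the coefficient of 1/(z - 1/3 + I) gives Res(f, 1/3 - I) = 1/3 + 2*I.

Final answer: (-7/9 - I/3)/(z - 1/3 + I)^2 + (1/3 + 2*I)/(z - 1/3 + I) - 1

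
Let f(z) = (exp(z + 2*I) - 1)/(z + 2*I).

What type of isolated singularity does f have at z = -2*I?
removable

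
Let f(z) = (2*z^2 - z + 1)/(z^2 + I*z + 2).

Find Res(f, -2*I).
-2/3 - 7*I/3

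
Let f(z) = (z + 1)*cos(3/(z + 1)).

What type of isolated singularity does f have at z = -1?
Let u = z + 1. Then
  cos(3/u) = Σ_{k≥0} (-1)^k (3)^(2k)/((2k)!·u^(2k)) = 1 - 9/(2*u^2) + 27/(8*u^4) + ...
which has infinitely many negative powers of u, so cos(3/(z + 1)) has an essential singularity at z = -1.
The extra factor z + 1 is a nonzero polynomial; if the product had at most a pole at z = -1, dividing by that polynomial would leave cos(3/(z + 1)) with at most a pole too — contradiction. (Equivalently, the product's Laurent series still has infinitely many negative powers.)
So the singularity is essential.

Final answer: essential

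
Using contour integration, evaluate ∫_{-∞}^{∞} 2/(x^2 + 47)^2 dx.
sqrt(47)*pi/2209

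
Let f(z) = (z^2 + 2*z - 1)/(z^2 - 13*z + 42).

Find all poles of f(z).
The singularities of f are the zeros of the denominator. Factoring,
  z^2 - 13*z + 42 = (z - 6)*(z - 7)
so the candidates are z = 6, z = 7.

Check the numerator P(z) = z^2 + 2*z - 1 at each one:
  P(6) = 47 ≠ 0, so z = 6 is a (simple) pole.
  P(7) = 62 ≠ 0, so z = 7 is a (simple) pole.

Poles of f: {6, 7}

Final answer: {6, 7}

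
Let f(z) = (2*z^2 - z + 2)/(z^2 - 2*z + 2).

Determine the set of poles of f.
The singularities of f are the zeros of the denominator. Factoring,
  z^2 - 2*z + 2 = (z - 1 - I)*(z - 1 + I)
so the candidates are z = 1 + I, z = 1 - I.

Check the numerator P(z) = 2*z^2 - z + 2 at each one:
  P(1 + I) = 1 + 3*I ≠ 0, so z = 1 + I is a (simple) pole.
  P(1 - I) = 1 - 3*I ≠ 0, so z = 1 - I is a (simple) pole.

Poles of f: {1 - I, 1 + I}

Final answer: {1 - I, 1 + I}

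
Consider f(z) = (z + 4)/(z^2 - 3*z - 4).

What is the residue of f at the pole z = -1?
Write f(z) = P(z)/Q(z) with P(z) = z + 4 and Q(z) = z^2 - 3*z - 4.
The denominator factors as Q(z) = (z + 1)*(z - 4), so z = -1 is a simple zero of Q and P is analytic there; z = -1 is therefore a simple pole and
  Res(f, z₀) = P(z₀)/Q'(z₀).

Q'(z) = 2*z - 3, so Q'(-1) = -5.
P(-1) = 3.

Res(f, -1) = (3)/(-5) = -3/5

Final answer: -3/5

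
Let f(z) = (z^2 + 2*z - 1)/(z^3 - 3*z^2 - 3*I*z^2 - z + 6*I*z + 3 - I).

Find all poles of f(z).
{I, 1 + I, 2 + I}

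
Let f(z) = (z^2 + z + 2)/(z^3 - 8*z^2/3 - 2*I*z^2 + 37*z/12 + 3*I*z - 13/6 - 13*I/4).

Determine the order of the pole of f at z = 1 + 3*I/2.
2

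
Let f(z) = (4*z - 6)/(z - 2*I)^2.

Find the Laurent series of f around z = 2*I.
(-6 + 8*I)/(z - 2*I)^2 + 4/(z - 2*I)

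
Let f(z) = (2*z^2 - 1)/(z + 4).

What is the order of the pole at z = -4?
Factor the denominator:
  z + 4 = (z + 4)

The numerator P(z) = 2*z^2 - 1 has P(-4) = 31 ≠ 0, so no factor of (z + 4) cancels.
Near z = -4 we can therefore write f(z) = g(z)/(z + 4) with g analytic at -4 and g(-4) ≠ 0 (g is just the numerator).

Hence z = -4 is a pole of order 1.

Final answer: 1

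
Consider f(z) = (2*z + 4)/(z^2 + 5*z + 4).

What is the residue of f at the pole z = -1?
Write f(z) = P(z)/Q(z) with P(z) = 2*z + 4 and Q(z) = z^2 + 5*z + 4.
The denominator factors as Q(z) = (z + 1)*(z + 4), so z = -1 is a simple zero of Q and P is analytic there; z = -1 is therefore a simple pole and
  Res(f, z₀) = P(z₀)/Q'(z₀).

Q'(z) = 2*z + 5, so Q'(-1) = 3.
P(-1) = 2.

Res(f, -1) = (2)/(3) = 2/3

Final answer: 2/3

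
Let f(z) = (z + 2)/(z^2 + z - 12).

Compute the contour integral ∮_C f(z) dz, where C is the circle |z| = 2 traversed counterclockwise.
By the residue theorem, ∮_C f(z) dz = 2πi · (sum of the residues of f at the poles inside |z| = 2).

The denominator factors as (z - 3)*(z + 4), so the singularities of f are simple poles at z = 3, z = -4.
  |3|² = 9 > 4 = 2², so this pole is outside the contour.
  |-4|² = 16 > 4 = 2², so this pole is outside the contour.

No pole lies inside the contour, so f is analytic on and inside C and the integral is 0 (Cauchy's theorem).

Final answer: 0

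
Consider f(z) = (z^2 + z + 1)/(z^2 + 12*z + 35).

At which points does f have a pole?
The singularities of f are the zeros of the denominator. Factoring,
  z^2 + 12*z + 35 = (z + 5)*(z + 7)
so the candidates are z = -5, z = -7.

Check the numerator P(z) = z^2 + z + 1 at each one:
  P(-5) = 21 ≠ 0, so z = -5 is a (simple) pole.
  P(-7) = 43 ≠ 0, so z = -7 is a (simple) pole.

Poles of f: {-7, -5}

Final answer: {-7, -5}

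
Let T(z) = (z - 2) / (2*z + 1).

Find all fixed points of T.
T(z) = z means z - 2 = z*(2*z + 1), i.e.
  2*z^2 + 2 = 0.
Discriminant: (0)^2 - 4*(2)*(2) = -16, so the roots are complex conjugates.
  z = (0 ± I*sqrt(16))/(2*(2))
Fixed points: {-I, I}

Final answer: {-I, I}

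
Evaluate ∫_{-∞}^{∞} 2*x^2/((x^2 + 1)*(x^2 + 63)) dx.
Let f(z) = 2*z^2/((z^2 + 1)*(z^2 + 63)). The denominator has no real zeros and deg Q - deg P = 2 ≥ 2, so the integral of f over the upper semicircle |z| = R tends to 0 as R → ∞. Closing the contour in the upper half-plane,
  ∫_{-∞}^{∞} f(x) dx = 2πi · Σ Res(f, z_k)  over the poles with Im z_k > 0.

Zeros of the denominator: z^2 + 63 = 0 gives z = ±3*sqrt(7)*I; z^2 + 1 = 0 gives z = ±I.
Upper half-plane: z = I, z = 3*sqrt(7)*I (simple).

Each pole is a simple zero of Q(z) = z^4 + 64*z^2 + 63, so Res(f, z₀) = P(z₀)/Q'(z₀) with P(z) = 2*z^2, Q'(z) = 4*z^3 + 128*z:
  Res(f, I) = (-2)/(124*I) = I/62
  Res(f, 3*sqrt(7)*I) = (-126)/(-372*sqrt(7)*I) = -3*sqrt(7)*I/62

Sum of residues: I*(1 - 3*sqrt(7))/62
∫_{-∞}^{∞} f(x) dx = 2πi · (I*(1 - 3*sqrt(7))/62) = pi*(-1 + 3*sqrt(7))/31

Final answer: pi*(-1 + 3*sqrt(7))/31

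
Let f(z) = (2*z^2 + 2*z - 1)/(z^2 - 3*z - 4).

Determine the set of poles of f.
The singularities of f are the zeros of the denominator. Factoring,
  z^2 - 3*z - 4 = (z + 1)*(z - 4)
so the candidates are z = -1, z = 4.

Check the numerator P(z) = 2*z^2 + 2*z - 1 at each one:
  P(-1) = -1 ≠ 0, so z = -1 is a (simple) pole.
  P(4) = 39 ≠ 0, so z = 4 is a (simple) pole.

Poles of f: {-1, 4}

Final answer: {-1, 4}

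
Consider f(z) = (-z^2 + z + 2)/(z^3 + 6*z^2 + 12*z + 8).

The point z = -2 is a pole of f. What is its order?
Factor the denominator:
  z^3 + 6*z^2 + 12*z + 8 = (z + 2)^3

The numerator P(z) = -z^2 + z + 2 has P(-2) = -4 ≠ 0, so no factor of (z + 2) cancels.
Near z = -2 we can therefore write f(z) = g(z)/(z + 2)^3 with g analytic at -2 and g(-2) ≠ 0 (g is just the numerator).

Hence z = -2 is a pole of order 3.

Final answer: 3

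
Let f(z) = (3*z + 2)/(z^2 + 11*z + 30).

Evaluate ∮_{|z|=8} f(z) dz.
6*I*pi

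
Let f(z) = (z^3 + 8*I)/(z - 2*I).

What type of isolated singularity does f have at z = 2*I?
The numerator vanishes at z = 2*I ((2*I)^3 = -8*I), so it is divisible by z - 2*I:
  z^3 + 8*I = (z - 2*I)*(z^2 + 2*I*z - 4)
Hence for z ≠ 2*I, f(z) = z^2 + 2*I*z - 4, a polynomial, and lim_{z→2*I} f(z) = -12 is finite.
So the singularity is removable.

Final answer: removable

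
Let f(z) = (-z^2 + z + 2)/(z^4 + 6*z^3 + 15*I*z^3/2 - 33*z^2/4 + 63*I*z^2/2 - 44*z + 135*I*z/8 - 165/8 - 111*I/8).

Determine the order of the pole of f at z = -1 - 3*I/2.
Factor the denominator:
  z^4 + 6*z^3 + 15*I*z^3/2 - 33*z^2/4 + 63*I*z^2/2 - 44*z + 135*I*z/8 - 165/8 - 111*I/8 = (z + 1 + 3*I/2)^3*(z + 3 + 3*I)

The numerator P(z) = -z^2 + z + 2 has P(-1 - 3*I/2) = 9/4 - 9*I/2 ≠ 0, so no factor of (z + 1 + 3*I/2) cancels.
Near z = -1 - 3*I/2 we can therefore write f(z) = g(z)/(z + 1 + 3*I/2)^3 with g analytic at -1 - 3*I/2 and g(-1 - 3*I/2) ≠ 0 (g is the numerator divided by the remaining denominator factors).

Hence z = -1 - 3*I/2 is a pole of order 3.

Final answer: 3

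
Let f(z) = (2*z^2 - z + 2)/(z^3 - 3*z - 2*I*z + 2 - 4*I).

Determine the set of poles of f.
The singularities of f are the zeros of the denominator. Factoring,
  z^3 - 3*z - 2*I*z + 2 - 4*I = (z - 2 - I)*(z + 2)*(z + I)
so the candidates are z = 2 + I, z = -2, z = -I.

Check the numerator P(z) = 2*z^2 - z + 2 at each one:
  P(2 + I) = 6 + 7*I ≠ 0, so z = 2 + I is a (simple) pole.
  P(-2) = 12 ≠ 0, so z = -2 is a (simple) pole.
  P(-I) = I ≠ 0, so z = -I is a (simple) pole.

Poles of f: {-2, -I, 2 + I}

Final answer: {-2, -I, 2 + I}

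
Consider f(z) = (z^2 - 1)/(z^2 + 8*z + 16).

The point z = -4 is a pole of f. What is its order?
2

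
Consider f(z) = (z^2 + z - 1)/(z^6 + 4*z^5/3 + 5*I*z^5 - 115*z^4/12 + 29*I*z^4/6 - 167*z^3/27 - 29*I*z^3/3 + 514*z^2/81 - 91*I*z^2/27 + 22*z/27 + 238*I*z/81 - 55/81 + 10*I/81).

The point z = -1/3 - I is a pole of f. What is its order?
4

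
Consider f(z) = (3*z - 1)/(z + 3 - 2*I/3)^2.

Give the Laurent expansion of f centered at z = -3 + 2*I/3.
(-10 + 2*I)/(z + 3 - 2*I/3)^2 + 3/(z + 3 - 2*I/3)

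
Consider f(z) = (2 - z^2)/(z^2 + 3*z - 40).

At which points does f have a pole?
The singularities of f are the zeros of the denominator. Factoring,
  z^2 + 3*z - 40 = (z - 5)*(z + 8)
so the candidates are z = 5, z = -8.

Check the numerator P(z) = 2 - z^2 at each one:
  P(5) = -23 ≠ 0, so z = 5 is a (simple) pole.
  P(-8) = -62 ≠ 0, so z = -8 is a (simple) pole.

Poles of f: {-8, 5}

Final answer: {-8, 5}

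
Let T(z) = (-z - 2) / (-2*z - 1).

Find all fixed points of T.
T(z) = z means -z - 2 = z*(-2*z - 1), i.e.
  2 - 2*z^2 = 0.
Discriminant: (0)^2 - 4*(-2)*(2) = 16, so the roots are real.
  z = (0 ± sqrt(16))/(2*(-2))
Fixed points: {-1, 1}

Final answer: {-1, 1}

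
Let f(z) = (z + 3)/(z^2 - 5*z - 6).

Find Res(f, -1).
Write f(z) = P(z)/Q(z) with P(z) = z + 3 and Q(z) = z^2 - 5*z - 6.
The denominator factors as Q(z) = (z + 1)*(z - 6), so z = -1 is a simple zero of Q and P is analytic there; z = -1 is therefore a simple pole and
  Res(f, z₀) = P(z₀)/Q'(z₀).

Q'(z) = 2*z - 5, so Q'(-1) = -7.
P(-1) = 2.

Res(f, -1) = (2)/(-7) = -2/7

Final answer: -2/7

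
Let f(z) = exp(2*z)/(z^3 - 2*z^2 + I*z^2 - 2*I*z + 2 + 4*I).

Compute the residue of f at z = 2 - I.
Write f(z) = P(z)/Q(z) with P(z) = exp(2*z) and Q(z) = z^3 - 2*z^2 + I*z^2 - 2*I*z + 2 + 4*I.
The denominator factors as Q(z) = (z - 2 + I)*(z - 1 - I)*(z + 1 + I), so z = 2 - I is a simple zero of Q and P is analytic there; z = 2 - I is therefore a simple pole and
  Res(f, z₀) = P(z₀)/Q'(z₀).

Q'(z) = 3*z^2 - 4*z + 2*I*z - 2*I, so Q'(2 - I) = 3 - 6*I.
P(2 - I) = exp(4 - 2*I).

Res(f, 2 - I) = (exp(4 - 2*I))/(3 - 6*I) = (1/15 + 2*I/15)*exp(4 - 2*I)

Final answer: (1/15 + 2*I/15)*exp(4 - 2*I)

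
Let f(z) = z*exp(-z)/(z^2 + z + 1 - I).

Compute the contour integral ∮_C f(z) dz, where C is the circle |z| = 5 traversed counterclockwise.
pi*(-2/5 + 4*I/5)*exp(-I) + pi*(2/5 + 6*I/5)*exp(1 + I)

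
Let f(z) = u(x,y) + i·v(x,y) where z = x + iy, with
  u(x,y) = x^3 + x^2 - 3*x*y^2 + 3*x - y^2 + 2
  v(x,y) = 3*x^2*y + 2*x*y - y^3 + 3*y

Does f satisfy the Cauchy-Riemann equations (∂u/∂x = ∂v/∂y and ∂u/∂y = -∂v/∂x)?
∂u/∂x = 3*x^2 + 2*x - 3*y^2 + 3
∂v/∂y = 3*x^2 + 2*x - 3*y^2 + 3
∂u/∂y = -6*x*y - 2*y
∂v/∂x = 6*x*y + 2*y
∂u/∂x = ∂v/∂y and ∂u/∂y = -∂v/∂x hold identically; f is analytic.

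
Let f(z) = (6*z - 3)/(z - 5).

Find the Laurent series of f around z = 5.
Put w = z - (5), i.e. z = w + 5. The denominator is w, so it suffices to rewrite the numerator in powers of w.

P(z) = 6*z - 3
P(w + 5) = 27 + 6*w

Dividing each term by w:
  f = 27/w + 6

Substituting back w = z - 5:
  f(z) = 27/(z - 5) + 6

The series is finite because the numerator is a polynomial; the negative powers form the principal part, and the coefficient of 1/(z - 5) gives Res(f, 5) = 27.

Final answer: 27/(z - 5) + 6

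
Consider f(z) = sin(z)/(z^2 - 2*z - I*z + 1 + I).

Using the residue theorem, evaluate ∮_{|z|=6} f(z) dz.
By the residue theorem, ∮_C f(z) dz = 2πi · (sum of the residues of f at the poles inside |z| = 6).

The denominator factors as (z - 1)*(z - 1 - I), so the singularities of f are simple poles at z = 1, z = 1 + I.
  |1|² = 1 < 36 = 6², so this pole is inside the contour.
  |1 + I|² = 2 < 36 = 6², so this pole is inside the contour.

With P(z) = sin(z) and Q(z) = z^2 - 2*z - I*z + 1 + I, each pole is simple, so Res(f, z₀) = P(z₀)/Q'(z₀) with Q'(z) = 2*z - 2 - I.
  Res(f, 1) = P(1)/Q'(1) = (sin(1))/(-I) = I*sin(1)
  Res(f, 1 + I) = P(1 + I)/Q'(1 + I) = (sin(1 + I))/(I) = -I*sin(1 + I)

Sum of residues inside C: -I*sin(1 + I) + I*sin(1)
∮_C f(z) dz = 2πi · (-I*sin(1 + I) + I*sin(1)) = -2*pi*sin(1) + 2*pi*sin(1 + I)

Final answer: -2*pi*sin(1) + 2*pi*sin(1 + I)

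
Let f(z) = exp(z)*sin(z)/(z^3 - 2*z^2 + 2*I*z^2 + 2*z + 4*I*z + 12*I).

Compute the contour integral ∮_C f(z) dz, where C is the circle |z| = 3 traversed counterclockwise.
By the residue theorem, ∮_C f(z) dz = 2πi · (sum of the residues of f at the poles inside |z| = 3).

The denominator factors as (z + 1 + I)*(z - 3 + 3*I)*(z - 2*I), so the singularities of f are simple poles at z = -1 - I, z = 3 - 3*I, z = 2*I.
  |-1 - I|² = 2 < 9 = 3², so this pole is inside the contour.
  |3 - 3*I|² = 18 > 9 = 3², so this pole is outside the contour.
  |2*I|² = 4 < 9 = 3², so this pole is inside the contour.

With P(z) = exp(z)*sin(z) and Q(z) = z^3 - 2*z^2 + 2*I*z^2 + 2*z + 4*I*z + 12*I, each pole is simple, so Res(f, z₀) = P(z₀)/Q'(z₀) with Q'(z) = 3*z^2 - 4*z + 4*I*z + 2 + 4*I.
  Res(f, -1 - I) = P(-1 - I)/Q'(-1 - I) = (-exp(-1 - I)*sin(1 + I))/(10 + 10*I) = (-1/20 + I/20)*exp(-1 - I)*sin(1 + I)
  Res(f, 2*I) = P(2*I)/Q'(2*I) = (I*exp(2*I)*sinh(2))/(-18 - 4*I) = (-1/85 - 9*I/170)*exp(2*I)*sinh(2)

Sum of residues inside C: (-1/20 + I/20)*exp(-1 - I)*sin(1 + I) + (-1/85 - 9*I/170)*exp(2*I)*sinh(2)
∮_C f(z) dz = 2πi · ((-1/20 + I/20)*exp(-1 - I)*sin(1 + I) + (-1/85 - 9*I/170)*exp(2*I)*sinh(2)) = pi*(-1/10 - I/10)*exp(-1 - I)*sin(1 + I) + pi*(9/85 - 2*I/85)*exp(2*I)*sinh(2)

Final answer: pi*(-1/10 - I/10)*exp(-1 - I)*sin(1 + I) + pi*(9/85 - 2*I/85)*exp(2*I)*sinh(2)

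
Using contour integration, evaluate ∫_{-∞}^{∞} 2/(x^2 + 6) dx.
Let f(z) = 2/(z^2 + 6). The denominator has no real zeros and deg Q - deg P = 2 ≥ 2, so the integral of f over the upper semicircle |z| = R tends to 0 as R → ∞. Closing the contour in the upper half-plane,
  ∫_{-∞}^{∞} f(x) dx = 2πi · Σ Res(f, z_k)  over the poles with Im z_k > 0.

Zeros of the denominator: z^2 + 6 = 0 gives z = ±sqrt(6)*I.
Upper half-plane: z = sqrt(6)*I (simple).

Each pole is a simple zero of Q(z) = z^2 + 6, so Res(f, z₀) = P(z₀)/Q'(z₀) with P(z) = 2, Q'(z) = 2*z:
  Res(f, sqrt(6)*I) = (2)/(2*sqrt(6)*I) = -sqrt(6)*I/6

∫_{-∞}^{∞} f(x) dx = 2πi · (-sqrt(6)*I/6) = sqrt(6)*pi/3

Final answer: sqrt(6)*pi/3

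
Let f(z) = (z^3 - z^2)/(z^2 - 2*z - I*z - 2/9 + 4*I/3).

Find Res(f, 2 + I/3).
Write f(z) = P(z)/Q(z) with P(z) = z^3 - z^2 and Q(z) = z^2 - 2*z - I*z - 2/9 + 4*I/3.
The denominator factors as Q(z) = (z - 2 - I/3)*(z - 2*I/3), so z = 2 + I/3 is a simple zero of Q and P is analytic there; z = 2 + I/3 is therefore a simple pole and
  Res(f, z₀) = P(z₀)/Q'(z₀).

Q'(z) = 2*z - 2 - I, so Q'(2 + I/3) = 2 - I/3.
P(2 + I/3) = 31/9 + 71*I/27.

Res(f, 2 + I/3) = (31/9 + 71*I/27)/(2 - I/3) = 487/333 + 173*I/111

Final answer: 487/333 + 173*I/111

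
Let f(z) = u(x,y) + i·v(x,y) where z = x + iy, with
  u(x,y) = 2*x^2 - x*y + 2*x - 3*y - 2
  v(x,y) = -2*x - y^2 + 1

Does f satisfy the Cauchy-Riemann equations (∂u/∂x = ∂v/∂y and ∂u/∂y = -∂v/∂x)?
∂u/∂x = 4*x - y + 2
∂v/∂y = -2*y
∂u/∂y = -x - 3
∂v/∂x = -2
∂u/∂x ≠ ∂v/∂y and ∂u/∂y ≠ -∂v/∂x; the Cauchy-Riemann equations are not satisfied, so f is not analytic.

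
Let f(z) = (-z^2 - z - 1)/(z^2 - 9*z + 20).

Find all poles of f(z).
The singularities of f are the zeros of the denominator. Factoring,
  z^2 - 9*z + 20 = (z - 4)*(z - 5)
so the candidates are z = 4, z = 5.

Check the numerator P(z) = -z^2 - z - 1 at each one:
  P(4) = -21 ≠ 0, so z = 4 is a (simple) pole.
  P(5) = -31 ≠ 0, so z = 5 is a (simple) pole.

Poles of f: {4, 5}

Final answer: {4, 5}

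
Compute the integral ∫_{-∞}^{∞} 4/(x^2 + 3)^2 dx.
Let f(z) = 4/(z^2 + 3)^2. The denominator has no real zeros and deg Q - deg P = 4 ≥ 2, so the integral of f over the upper semicircle |z| = R tends to 0 as R → ∞. Closing the contour in the upper half-plane,
  ∫_{-∞}^{∞} f(x) dx = 2πi · Σ Res(f, z_k)  over the poles with Im z_k > 0.

Zeros of the denominator: z^2 + 3 = 0 gives z = ±sqrt(3)*I.
Upper half-plane: z = sqrt(3)*I (a pole of order 2).

Write f(z) = g(z)/(z - sqrt(3)*I)^2 with g(z) = 4/(z + sqrt(3)*I)^2. For a double pole, Res(f, z₀) = g'(z₀):
  g'(z) = -8/(z + sqrt(3)*I)^3
  Res(f, sqrt(3)*I) = g'(sqrt(3)*I) = -sqrt(3)*I/9

∫_{-∞}^{∞} f(x) dx = 2πi · (-sqrt(3)*I/9) = 2*sqrt(3)*pi/9

Final answer: 2*sqrt(3)*pi/9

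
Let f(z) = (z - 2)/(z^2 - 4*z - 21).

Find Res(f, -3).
Write f(z) = P(z)/Q(z) with P(z) = z - 2 and Q(z) = z^2 - 4*z - 21.
The denominator factors as Q(z) = (z - 7)*(z + 3), so z = -3 is a simple zero of Q and P is analytic there; z = -3 is therefore a simple pole and
  Res(f, z₀) = P(z₀)/Q'(z₀).

Q'(z) = 2*z - 4, so Q'(-3) = -10.
P(-3) = -5.

Res(f, -3) = (-5)/(-10) = 1/2

Final answer: 1/2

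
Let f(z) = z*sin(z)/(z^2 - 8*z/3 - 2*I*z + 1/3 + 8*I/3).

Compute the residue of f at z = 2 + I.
(3/2 + 3*I/4)*sin(2 + I)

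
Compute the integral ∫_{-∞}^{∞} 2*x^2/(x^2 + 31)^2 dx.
Let f(z) = 2*z^2/(z^2 + 31)^2. The denominator has no real zeros and deg Q - deg P = 2 ≥ 2, so the integral of f over the upper semicircle |z| = R tends to 0 as R → ∞. Closing the contour in the upper half-plane,
  ∫_{-∞}^{∞} f(x) dx = 2πi · Σ Res(f, z_k)  over the poles with Im z_k > 0.

Zeros of the denominator: z^2 + 31 = 0 gives z = ±sqrt(31)*I.
Upper half-plane: z = sqrt(31)*I (a pole of order 2).

Write f(z) = g(z)/(z - sqrt(31)*I)^2 with g(z) = 2*z^2/(z + sqrt(31)*I)^2. For a double pole, Res(f, z₀) = g'(z₀):
  g'(z) = 4*sqrt(31)*I*z/(z + sqrt(31)*I)^3
  Res(f, sqrt(31)*I) = g'(sqrt(31)*I) = -sqrt(31)*I/62

∫_{-∞}^{∞} f(x) dx = 2πi · (-sqrt(31)*I/62) = sqrt(31)*pi/31

Final answer: sqrt(31)*pi/31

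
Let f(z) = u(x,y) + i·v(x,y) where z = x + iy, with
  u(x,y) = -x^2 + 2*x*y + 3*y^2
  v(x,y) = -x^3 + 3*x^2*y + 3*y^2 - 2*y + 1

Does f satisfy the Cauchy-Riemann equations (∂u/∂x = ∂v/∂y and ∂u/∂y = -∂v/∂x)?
∂u/∂x = -2*x + 2*y
∂v/∂y = 3*x^2 + 6*y - 2
∂u/∂y = 2*x + 6*y
∂v/∂x = -3*x^2 + 6*x*y
∂u/∂x ≠ ∂v/∂y and ∂u/∂y ≠ -∂v/∂x; the Cauchy-Riemann equations are not satisfied, so f is not analytic.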